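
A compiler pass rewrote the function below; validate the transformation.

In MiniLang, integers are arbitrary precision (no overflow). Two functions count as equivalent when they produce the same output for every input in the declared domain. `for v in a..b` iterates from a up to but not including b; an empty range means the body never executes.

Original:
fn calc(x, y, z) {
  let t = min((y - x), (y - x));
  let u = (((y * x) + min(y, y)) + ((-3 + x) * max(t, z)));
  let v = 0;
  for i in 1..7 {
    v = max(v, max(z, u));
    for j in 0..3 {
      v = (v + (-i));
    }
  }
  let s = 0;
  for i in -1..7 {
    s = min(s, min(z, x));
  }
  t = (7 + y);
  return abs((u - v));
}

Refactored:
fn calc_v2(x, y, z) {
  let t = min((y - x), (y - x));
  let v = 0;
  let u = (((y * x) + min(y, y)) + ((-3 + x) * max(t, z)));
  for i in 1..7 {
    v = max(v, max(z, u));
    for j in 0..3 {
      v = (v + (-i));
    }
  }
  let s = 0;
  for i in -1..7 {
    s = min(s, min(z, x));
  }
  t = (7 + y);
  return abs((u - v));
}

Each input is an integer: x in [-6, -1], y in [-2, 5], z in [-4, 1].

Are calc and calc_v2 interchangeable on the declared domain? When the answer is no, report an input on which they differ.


Comparing the listings, the differences include: same computation, different form.
As a probe, take x=-6, y=1, z=-2: calc runs t=7, then u=-68, then v=0, then (i=1), then v=0, then (j=0), then v=-1, then (j=1), then v=-2, then (j=2), then v=-3, then (i=2), then v=-2, then (j=0), then v=-4, then (j=1), then v=-6, then (j=2), then v=-8, then (i=3), then v=-2, then (j=0), then v=-5, then (j=1), then v=-8, then (j=2), then v=-11, then (i=4), then v=-2, then (j=0), then v=-6, then (j=1), then v=-10, then (j=2), then v=-14, then (i=5), then v=-2, then (j=0), then v=-7, then (j=1), then v=-12, then (j=2), then v=-17, then (i=6), then v=-2, then (j=0), then v=-8, then (j=1), then v=-14, then (j=2), then v=-20, then s=0, then (i=-1), then s=-6, then (i=0), then s=-6, then (i=1), then s=-6, then (i=2), then s=-6, then (i=3), then s=-6, then (i=4), then s=-6, then (i=5), then s=-6, then (i=6), then s=-6, then t=8, then returns 48; calc_v2 runs t=7, then v=0, then u=-68, then (i=1), then v=0, then (j=0), then v=-1, then (j=1), then v=-2, then (j=2), then v=-3, then (i=2), then v=-2, then (j=0), then v=-4, then (j=1), then v=-6, then (j=2), then v=-8, then (i=3), then v=-2, then (j=0), then v=-5, then (j=1), then v=-8, then (j=2), then v=-11, then (i=4), then v=-2, then (j=0), then v=-6, then (j=1), then v=-10, then (j=2), then v=-14, then (i=5), then v=-2, then (j=0), then v=-7, then (j=1), then v=-12, then (j=2), then v=-17, then (i=6), then v=-2, then (j=0), then v=-8, then (j=1), then v=-14, then (j=2), then v=-20, then s=0, then (i=-1), then s=-6, then (i=0), then s=-6, then (i=1), then s=-6, then (i=2), then s=-6, then (i=3), then s=-6, then (i=4), then s=-6, then (i=5), then s=-6, then (i=6), then s=-6, then t=8, then returns 48; both end at 48.
Every one of the 288 inputs gives matching results.
verdict: equivalent


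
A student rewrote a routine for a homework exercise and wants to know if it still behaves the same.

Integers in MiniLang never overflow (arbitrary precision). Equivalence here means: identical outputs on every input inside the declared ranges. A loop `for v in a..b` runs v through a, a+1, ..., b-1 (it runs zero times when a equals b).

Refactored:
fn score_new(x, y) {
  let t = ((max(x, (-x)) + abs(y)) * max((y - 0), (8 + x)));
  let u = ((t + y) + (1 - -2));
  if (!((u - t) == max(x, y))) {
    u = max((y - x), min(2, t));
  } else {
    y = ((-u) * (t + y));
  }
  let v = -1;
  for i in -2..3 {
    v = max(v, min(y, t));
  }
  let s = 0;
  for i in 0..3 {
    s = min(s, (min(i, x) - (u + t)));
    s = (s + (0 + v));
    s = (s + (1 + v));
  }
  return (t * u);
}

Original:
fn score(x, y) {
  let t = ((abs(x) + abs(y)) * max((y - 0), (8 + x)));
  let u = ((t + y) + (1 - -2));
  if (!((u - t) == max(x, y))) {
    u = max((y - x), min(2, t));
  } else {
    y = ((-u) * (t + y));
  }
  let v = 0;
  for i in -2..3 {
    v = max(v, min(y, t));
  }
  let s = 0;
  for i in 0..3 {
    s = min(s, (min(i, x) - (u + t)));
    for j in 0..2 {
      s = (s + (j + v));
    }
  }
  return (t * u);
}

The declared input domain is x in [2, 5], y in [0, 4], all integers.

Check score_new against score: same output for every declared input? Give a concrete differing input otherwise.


Although `0` became `-1`, no input in the stated domain can expose it.
One worked example (x=5, y=2) — score: t = 91; u = 96; (!((u - t) == max(x, y))) -> false; y = -8928; v = 0; [i=-2]; v = 0; [i=-1]; v = 0; [i=0]; v = 0; [i=1]; v = 0; [i=2]; v = 0; s = 0; [i=0]; s = -187; [j=0]; s = -187; [j=1]; s = -186; [i=1]; s = -186; [j=0]; s = -186; [j=1]; s = -185; [i=2]; s = -185; [j=0]; s = -185; [j=1]; s = -184; return 8736; score_new: t = 91; u = 96; (!((u - t) == max(x, y))) -> false; y = -8928; v = -1; [i=-2]; v = -1; [i=-1]; v = -1; [i=0]; v = -1; [i=1]; v = -1; [i=2]; v = -1; s = 0; [i=0]; s = -187; s = -188; s = -188; [i=1]; s = -188; s = -189; s = -189; [i=2]; s = -189; s = -190; s = -190; return 8736; agreement on 8736.
Sweeping the whole domain (20 inputs) finds no disagreement.
verdict: equivalent


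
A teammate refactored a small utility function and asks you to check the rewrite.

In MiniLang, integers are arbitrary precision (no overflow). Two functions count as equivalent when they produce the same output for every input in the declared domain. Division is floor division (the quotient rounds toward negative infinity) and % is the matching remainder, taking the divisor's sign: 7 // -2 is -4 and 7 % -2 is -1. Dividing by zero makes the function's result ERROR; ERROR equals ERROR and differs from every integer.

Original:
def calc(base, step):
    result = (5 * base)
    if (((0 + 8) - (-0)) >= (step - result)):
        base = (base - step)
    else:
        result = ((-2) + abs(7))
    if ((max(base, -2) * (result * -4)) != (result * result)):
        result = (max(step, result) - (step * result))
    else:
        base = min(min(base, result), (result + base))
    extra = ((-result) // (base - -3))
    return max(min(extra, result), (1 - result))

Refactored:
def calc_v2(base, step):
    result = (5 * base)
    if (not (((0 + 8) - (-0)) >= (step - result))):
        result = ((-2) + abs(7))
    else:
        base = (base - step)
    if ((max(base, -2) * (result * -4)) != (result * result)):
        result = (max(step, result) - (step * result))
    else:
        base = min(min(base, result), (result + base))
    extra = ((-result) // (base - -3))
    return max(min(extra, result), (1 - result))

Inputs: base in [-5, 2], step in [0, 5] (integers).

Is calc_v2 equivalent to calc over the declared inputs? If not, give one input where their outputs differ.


Equivalent — the differences include boolean connective usage differs, yet no declared input distinguishes the two.
One worked example (base=0, step=4) — calc: result=0, then (((0 + 8) - (-0)) >= (step - result)) is true, then base=-4, then ((max(base, -2) * (result * -4)) != (result * result)) is false, then base=-4, then extra=0, then returns 1; calc_v2: result=0, then (not (((0 + 8) - (-0)) >= (step - result))) is false, then base=-4, then ((max(base, -2) * (result * -4)) != (result * result)) is false, then base=-4, then extra=0, then returns 1; agreement on 1.
Across all 48 domain points the two functions coincide.
verdict: equivalent


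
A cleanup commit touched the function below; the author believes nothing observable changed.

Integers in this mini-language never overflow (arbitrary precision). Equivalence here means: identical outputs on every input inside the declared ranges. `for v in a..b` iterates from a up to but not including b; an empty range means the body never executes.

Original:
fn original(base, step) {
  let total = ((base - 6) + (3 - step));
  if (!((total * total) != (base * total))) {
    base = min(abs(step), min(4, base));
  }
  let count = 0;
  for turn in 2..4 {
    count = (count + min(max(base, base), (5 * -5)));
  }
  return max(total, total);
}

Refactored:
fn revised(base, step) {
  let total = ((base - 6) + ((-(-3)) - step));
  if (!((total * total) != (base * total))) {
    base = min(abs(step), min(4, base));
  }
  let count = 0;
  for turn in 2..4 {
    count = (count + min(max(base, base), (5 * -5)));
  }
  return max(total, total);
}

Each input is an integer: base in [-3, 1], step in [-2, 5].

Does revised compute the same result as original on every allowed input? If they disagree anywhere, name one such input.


Equivalent — the differences include same computation, different form, yet no declared input distinguishes the two.
Spot check at base=-1, step=0 — original: total=-4, then (!((total * total) != (base * total))) is false, then count=0, then (turn=2), then count=-25, then (turn=3), then count=-50, then returns -4. revised: total=-4, then (!((total * total) != (base * total))) is false, then count=0, then (turn=2), then count=-25, then (turn=3), then count=-50, then returns -4. Both give -4.
An exhaustive pass over the 40 declared inputs shows identical outputs.
verdict: equivalent


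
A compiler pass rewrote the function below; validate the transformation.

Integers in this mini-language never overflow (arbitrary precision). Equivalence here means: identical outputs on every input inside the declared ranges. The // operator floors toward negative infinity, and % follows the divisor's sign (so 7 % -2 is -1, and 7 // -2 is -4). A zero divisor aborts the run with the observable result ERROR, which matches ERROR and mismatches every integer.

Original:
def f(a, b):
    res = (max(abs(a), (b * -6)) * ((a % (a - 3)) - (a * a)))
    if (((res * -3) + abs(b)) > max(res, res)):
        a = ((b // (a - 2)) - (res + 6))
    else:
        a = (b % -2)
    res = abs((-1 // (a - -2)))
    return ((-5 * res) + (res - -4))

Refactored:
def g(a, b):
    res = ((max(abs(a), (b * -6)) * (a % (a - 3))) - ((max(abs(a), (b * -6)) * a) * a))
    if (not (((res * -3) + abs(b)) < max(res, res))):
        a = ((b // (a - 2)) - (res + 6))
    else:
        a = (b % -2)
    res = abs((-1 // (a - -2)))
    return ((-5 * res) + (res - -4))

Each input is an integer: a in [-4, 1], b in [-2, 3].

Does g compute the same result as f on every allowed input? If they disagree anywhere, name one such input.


Take a=0, b=0.
f: res becomes 0; next (((res * -3) + abs(b)) > max(res, res)) evaluates to false; next a becomes 0; next res becomes 1; next final value 0
g: res becomes 0; next (not (((res * -3) + abs(b)) < max(res, res))) evaluates to true; next a becomes -6; next res becomes 0; next final value 4
0 against 4: the behavior changed.
verdict: not equivalent; witness: a=0, b=0


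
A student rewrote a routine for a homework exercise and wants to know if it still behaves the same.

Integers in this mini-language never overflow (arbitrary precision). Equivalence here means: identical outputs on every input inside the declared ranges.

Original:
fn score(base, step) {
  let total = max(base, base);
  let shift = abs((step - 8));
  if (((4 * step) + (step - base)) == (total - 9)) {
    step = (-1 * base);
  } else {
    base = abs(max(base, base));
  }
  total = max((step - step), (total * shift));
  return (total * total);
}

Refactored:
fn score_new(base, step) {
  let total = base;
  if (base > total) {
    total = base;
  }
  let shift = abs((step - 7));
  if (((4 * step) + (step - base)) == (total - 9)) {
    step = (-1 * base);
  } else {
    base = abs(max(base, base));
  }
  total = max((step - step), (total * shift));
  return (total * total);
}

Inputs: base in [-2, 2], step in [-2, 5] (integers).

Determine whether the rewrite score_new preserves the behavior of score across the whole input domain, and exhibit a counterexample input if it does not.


On input base=1, step=-2, score returns 100 while score_new returns 81.
verdict: not equivalent; witness: base=1, step=-2


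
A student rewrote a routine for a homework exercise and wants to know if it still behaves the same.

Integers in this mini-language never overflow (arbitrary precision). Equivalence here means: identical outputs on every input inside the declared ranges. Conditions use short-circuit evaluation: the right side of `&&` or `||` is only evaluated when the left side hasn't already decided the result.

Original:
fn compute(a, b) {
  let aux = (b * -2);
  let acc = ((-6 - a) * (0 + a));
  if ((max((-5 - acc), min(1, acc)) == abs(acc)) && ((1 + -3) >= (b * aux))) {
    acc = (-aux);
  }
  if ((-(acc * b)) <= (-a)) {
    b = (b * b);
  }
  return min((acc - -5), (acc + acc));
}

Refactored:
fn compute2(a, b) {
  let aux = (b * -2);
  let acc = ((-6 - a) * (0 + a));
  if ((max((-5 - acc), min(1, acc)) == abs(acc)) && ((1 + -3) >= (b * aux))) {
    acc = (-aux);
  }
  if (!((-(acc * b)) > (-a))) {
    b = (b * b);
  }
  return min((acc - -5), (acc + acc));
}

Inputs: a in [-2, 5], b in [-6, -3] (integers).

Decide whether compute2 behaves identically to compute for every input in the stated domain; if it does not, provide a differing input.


Behavior is preserved: although comparison usage differs, and boolean connective usage differs, the outputs never diverge.
As a probe, take a=-1, b=-5: compute runs aux = 10; acc = 5; ((max((-5 - acc), min(1, acc)) == abs(acc)) && ((1 + -3) >= (b * aux))) -> false; ((-(acc * b)) <= (-a)) -> false; return 10; compute2 runs aux = 10; acc = 5; ((max((-5 - acc), min(1, acc)) == abs(acc)) && ((1 + -3) >= (b * aux))) -> false; (!((-(acc * b)) > (-a))) -> false; return 10; both end at 10.
Sweeping the whole domain (32 inputs) finds no disagreement.
verdict: equivalent


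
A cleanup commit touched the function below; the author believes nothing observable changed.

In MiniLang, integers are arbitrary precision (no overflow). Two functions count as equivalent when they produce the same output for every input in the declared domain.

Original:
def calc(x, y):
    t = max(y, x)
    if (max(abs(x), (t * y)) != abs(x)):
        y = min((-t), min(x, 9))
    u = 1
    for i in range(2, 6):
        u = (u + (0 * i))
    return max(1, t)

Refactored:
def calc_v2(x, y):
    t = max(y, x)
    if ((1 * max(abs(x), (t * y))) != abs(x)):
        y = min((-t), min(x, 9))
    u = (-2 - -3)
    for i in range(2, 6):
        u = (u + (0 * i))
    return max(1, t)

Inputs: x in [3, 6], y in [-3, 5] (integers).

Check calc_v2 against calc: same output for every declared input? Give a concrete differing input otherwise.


The two versions differ — the changes include arithmetic usage differs; also constant usage differs.
As a probe, take x=3, y=2: calc runs t = 3; (max(abs(x), (t * y)) != abs(x)) -> true; y = -3; u = 1; [i=2]; u = 1; [i=3]; u = 1; [i=4]; u = 1; [i=5]; u = 1; return 3; calc_v2 runs t = 3; ((1 * max(abs(x), (t * y))) != abs(x)) -> true; y = -3; u = 1; [i=2]; u = 1; [i=3]; u = 1; [i=4]; u = 1; [i=5]; u = 1; return 3; both end at 3.
Checked all 36 inputs in the declared domain: the outputs agree on every one.
verdict: equivalent


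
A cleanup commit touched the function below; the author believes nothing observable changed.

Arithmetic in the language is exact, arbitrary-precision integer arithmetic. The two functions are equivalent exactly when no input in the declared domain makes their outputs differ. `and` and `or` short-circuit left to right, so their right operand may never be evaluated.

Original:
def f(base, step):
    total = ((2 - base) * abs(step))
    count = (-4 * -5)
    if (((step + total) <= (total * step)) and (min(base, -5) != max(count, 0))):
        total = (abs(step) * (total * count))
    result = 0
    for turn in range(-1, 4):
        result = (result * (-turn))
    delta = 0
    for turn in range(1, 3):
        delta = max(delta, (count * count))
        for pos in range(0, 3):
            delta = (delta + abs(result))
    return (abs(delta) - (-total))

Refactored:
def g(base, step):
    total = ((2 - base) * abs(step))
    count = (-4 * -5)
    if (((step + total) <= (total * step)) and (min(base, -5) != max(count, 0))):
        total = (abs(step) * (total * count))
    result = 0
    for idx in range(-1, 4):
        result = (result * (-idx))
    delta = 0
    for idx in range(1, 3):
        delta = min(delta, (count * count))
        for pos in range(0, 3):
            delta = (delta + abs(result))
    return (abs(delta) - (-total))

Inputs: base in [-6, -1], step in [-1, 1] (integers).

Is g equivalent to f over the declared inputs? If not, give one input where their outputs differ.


Not equivalent: base=-6, step=-1 separates them (408 vs 8).
f: total=8, then count=20, then (((step + total) <= (total * step)) and (min(base, -5) != max(count, 0))) is false, then result=0, then (turn=-1), then result=0, then (turn=0), then result=0, then (turn=1), then result=0, then (turn=2), then result=0, then (turn=3), then result=0, then delta=0, then (turn=1), then delta=400, then (pos=0), then delta=400, then (pos=1), then delta=400, then (pos=2), then delta=400, then (turn=2), then delta=400, then (pos=0), then delta=400, then (pos=1), then delta=400, then (pos=2), then delta=400, then returns 408
g: total=8, then count=20, then (((step + total) <= (total * step)) and (min(base, -5) != max(count, 0))) is false, then result=0, then (idx=-1), then result=0, then (idx=0), then result=0, then (idx=1), then result=0, then (idx=2), then result=0, then (idx=3), then result=0, then delta=0, then (idx=1), then delta=0, then (pos=0), then delta=0, then (pos=1), then delta=0, then (pos=2), then delta=0, then (idx=2), then delta=0, then (pos=0), then delta=0, then (pos=1), then delta=0, then (pos=2), then delta=0, then returns 8
verdict: not equivalent; witness: base=-6, step=-1


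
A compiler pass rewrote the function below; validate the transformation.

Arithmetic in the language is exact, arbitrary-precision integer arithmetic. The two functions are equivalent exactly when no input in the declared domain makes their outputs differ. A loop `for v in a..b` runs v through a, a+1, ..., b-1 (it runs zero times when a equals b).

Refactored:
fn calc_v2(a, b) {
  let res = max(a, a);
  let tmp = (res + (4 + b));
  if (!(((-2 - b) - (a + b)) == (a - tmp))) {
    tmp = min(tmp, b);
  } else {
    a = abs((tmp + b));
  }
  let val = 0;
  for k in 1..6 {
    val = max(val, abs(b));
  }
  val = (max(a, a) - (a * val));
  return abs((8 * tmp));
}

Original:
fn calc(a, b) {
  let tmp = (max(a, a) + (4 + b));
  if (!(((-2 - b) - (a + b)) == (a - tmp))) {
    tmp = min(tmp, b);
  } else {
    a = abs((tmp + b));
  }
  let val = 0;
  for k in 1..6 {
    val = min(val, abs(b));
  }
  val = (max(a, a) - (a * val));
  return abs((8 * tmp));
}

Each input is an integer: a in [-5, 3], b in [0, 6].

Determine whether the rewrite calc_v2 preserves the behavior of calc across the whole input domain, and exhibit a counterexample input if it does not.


The one real change (`min(val, abs(b))` became `max(val, abs(b))`) has no effect anywhere in the declared ranges.
Tracing a=0, b=5: calc: tmp becomes 9; next (!(((-2 - b) - (a + b)) == (a - tmp))) evaluates to true; next tmp becomes 5; next val becomes 0; next at k=1:; next val becomes 0; next at k=2:; next val becomes 0; next at k=3:; next val becomes 0; next at k=4:; next val becomes 0; next at k=5:; next val becomes 0; next val becomes 0; next final value 40 | calc_v2: res becomes 0; next tmp becomes 9; next (!(((-2 - b) - (a + b)) == (a - tmp))) evaluates to true; next tmp becomes 5; next val becomes 0; next at k=1:; next val becomes 5; next at k=2:; next val becomes 5; next at k=3:; next val becomes 5; next at k=4:; next val becomes 5; next at k=5:; next val becomes 5; next val becomes 0; next final value 40 — matching result 40.
Every one of the 63 inputs gives matching results.
verdict: equivalent


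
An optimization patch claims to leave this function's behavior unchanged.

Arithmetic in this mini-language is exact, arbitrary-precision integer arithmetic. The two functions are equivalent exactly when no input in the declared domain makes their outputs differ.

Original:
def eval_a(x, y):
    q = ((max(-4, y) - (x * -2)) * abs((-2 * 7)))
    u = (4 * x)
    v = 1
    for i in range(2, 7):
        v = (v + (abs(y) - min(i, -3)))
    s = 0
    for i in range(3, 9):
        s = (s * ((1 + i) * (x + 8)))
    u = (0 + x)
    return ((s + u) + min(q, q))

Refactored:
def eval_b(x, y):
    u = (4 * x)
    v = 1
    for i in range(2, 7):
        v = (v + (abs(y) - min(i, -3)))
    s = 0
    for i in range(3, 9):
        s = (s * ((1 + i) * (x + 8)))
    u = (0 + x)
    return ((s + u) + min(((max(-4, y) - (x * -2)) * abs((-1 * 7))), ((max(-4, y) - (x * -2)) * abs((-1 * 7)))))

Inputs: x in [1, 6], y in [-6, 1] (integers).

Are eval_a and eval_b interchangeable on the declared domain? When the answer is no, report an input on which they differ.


These are not equivalent — on x=1, y=-6 the outputs split (-27 vs -13).
eval_a: q = -28; u = 4; v = 1; [i=2]; v = 10; [i=3]; v = 19; [i=4]; v = 28; [i=5]; v = 37; [i=6]; v = 46; s = 0; [i=3]; s = 0; [i=4]; s = 0; [i=5]; s = 0; [i=6]; s = 0; [i=7]; s = 0; [i=8]; s = 0; u = 1; return -27
eval_b: u = 4; v = 1; [i=2]; v = 10; [i=3]; v = 19; [i=4]; v = 28; [i=5]; v = 37; [i=6]; v = 46; s = 0; [i=3]; s = 0; [i=4]; s = 0; [i=5]; s = 0; [i=6]; s = 0; [i=7]; s = 0; [i=8]; s = 0; u = 1; return -13
verdict: not equivalent; witness: x=1, y=-6


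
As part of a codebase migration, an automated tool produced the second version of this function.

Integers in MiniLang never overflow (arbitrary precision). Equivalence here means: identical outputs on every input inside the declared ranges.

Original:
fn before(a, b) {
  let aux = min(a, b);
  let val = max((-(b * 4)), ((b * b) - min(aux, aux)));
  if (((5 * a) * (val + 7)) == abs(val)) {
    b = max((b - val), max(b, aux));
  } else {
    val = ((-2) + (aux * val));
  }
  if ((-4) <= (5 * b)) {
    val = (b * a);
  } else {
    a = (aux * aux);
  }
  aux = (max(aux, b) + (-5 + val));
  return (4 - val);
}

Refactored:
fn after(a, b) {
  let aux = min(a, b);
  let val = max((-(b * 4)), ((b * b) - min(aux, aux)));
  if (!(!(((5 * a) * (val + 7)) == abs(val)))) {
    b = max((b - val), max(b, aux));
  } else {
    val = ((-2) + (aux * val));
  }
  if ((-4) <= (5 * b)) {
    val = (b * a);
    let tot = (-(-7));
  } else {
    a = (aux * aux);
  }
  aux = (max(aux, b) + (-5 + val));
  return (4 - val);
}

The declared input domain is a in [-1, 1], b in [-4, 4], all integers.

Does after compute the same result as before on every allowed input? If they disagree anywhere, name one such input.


The two versions differ — the changes include boolean connective usage differs; also constant usage differs; also statement counts differ; also local variable names differ.
Spot check at a=0, b=-1 — before: aux = -1; val = 4; (((5 * a) * (val + 7)) == abs(val)) -> false; val = -6; ((-4) <= (5 * b)) -> false; a = 1; aux = -12; return 10. after: aux = -1; val = 4; (!(!(((5 * a) * (val + 7)) == abs(val)))) -> false; val = -6; ((-4) <= (5 * b)) -> false; a = 1; aux = -12; return 10. Both give 10.
An exhaustive pass over the 27 declared inputs shows identical outputs.
verdict: equivalent


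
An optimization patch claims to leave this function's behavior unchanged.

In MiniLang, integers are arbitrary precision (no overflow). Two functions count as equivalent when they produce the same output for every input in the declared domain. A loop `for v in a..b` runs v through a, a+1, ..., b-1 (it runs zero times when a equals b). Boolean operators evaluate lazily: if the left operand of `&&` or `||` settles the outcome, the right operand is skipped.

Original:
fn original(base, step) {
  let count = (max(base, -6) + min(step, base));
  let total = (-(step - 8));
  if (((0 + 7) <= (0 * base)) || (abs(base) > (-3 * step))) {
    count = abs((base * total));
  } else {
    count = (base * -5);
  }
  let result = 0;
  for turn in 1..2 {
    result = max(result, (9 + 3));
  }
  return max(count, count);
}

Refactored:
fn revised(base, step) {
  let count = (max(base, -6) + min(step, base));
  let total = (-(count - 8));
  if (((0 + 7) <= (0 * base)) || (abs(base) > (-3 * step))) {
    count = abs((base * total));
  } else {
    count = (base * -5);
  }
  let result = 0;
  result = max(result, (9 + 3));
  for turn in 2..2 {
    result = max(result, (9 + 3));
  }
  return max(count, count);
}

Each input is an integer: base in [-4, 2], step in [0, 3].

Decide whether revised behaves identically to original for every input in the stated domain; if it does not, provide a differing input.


Run the pair on base=-4, step=0.
original: count = -8; total = 8; (((0 + 7) <= (0 * base)) || (abs(base) > (-3 * step))) -> true; count = 32; result = 0; [turn=1]; result = 12; return 32
revised: count = -8; total = 16; (((0 + 7) <= (0 * base)) || (abs(base) > (-3 * step))) -> true; count = 64; result = 0; result = 12; the turn loop: no iterations; return 64
32 vs 64 — the two versions disagree here.
verdict: not equivalent; witness: base=-4, step=0


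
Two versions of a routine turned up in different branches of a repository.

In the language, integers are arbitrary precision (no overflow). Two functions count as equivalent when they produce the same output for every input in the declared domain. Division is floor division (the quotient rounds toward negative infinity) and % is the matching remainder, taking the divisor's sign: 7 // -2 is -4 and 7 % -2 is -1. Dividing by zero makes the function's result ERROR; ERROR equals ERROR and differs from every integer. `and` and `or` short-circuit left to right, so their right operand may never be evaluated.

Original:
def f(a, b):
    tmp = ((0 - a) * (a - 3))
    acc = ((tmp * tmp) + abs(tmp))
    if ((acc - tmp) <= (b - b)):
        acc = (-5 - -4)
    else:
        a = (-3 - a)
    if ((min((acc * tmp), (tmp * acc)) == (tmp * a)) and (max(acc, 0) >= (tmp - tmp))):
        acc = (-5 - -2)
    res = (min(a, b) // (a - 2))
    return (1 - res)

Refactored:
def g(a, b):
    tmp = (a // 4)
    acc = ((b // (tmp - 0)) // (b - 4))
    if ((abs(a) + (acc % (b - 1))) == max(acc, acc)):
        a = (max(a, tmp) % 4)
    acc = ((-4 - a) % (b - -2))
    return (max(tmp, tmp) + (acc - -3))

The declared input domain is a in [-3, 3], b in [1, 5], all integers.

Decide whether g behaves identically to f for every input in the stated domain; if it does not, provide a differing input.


Run the pair on a=-3, b=1.
f: tmp := -18 | acc := 342 | ((acc - tmp) <= (b - b)): false | a := 0 | ((min((acc * tmp), (tmp * acc)) == (tmp * a)) and (max(acc, 0) >= (tmp - tmp))): false | res := 0 | result 1
g: tmp := -1 | acc := 0 | divide-by-zero, output ERROR
1 != ERROR, so the rewrite changes behavior.
verdict: not equivalent; witness: a=-3, b=1


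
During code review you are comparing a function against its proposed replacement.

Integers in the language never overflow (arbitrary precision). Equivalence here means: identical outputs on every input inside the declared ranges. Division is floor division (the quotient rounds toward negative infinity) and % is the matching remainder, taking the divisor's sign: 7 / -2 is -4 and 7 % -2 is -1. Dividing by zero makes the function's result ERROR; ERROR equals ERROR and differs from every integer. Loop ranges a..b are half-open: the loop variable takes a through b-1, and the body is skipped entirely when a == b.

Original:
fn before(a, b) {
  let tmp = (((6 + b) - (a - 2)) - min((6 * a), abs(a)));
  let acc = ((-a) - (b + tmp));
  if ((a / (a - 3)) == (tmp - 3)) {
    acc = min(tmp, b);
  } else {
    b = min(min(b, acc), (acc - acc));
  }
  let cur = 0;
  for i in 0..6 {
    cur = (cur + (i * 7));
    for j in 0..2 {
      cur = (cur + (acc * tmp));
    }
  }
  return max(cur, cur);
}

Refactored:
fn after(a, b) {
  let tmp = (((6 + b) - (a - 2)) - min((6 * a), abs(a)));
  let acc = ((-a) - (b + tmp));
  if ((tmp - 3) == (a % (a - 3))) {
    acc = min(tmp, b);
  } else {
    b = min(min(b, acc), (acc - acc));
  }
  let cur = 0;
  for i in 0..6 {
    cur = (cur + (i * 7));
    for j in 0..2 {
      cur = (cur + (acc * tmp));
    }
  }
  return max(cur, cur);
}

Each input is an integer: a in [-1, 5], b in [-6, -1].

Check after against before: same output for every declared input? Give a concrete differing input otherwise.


Take a=2, b=-3.
before: tmp=1, then acc=0, then ((a / (a - 3)) == (tmp - 3)) is true, then acc=-3, then cur=0, then (i=0), then cur=0, then (j=0), then cur=-3, then (j=1), then cur=-6, then (i=1), then cur=1, then (j=0), then cur=-2, then (j=1), then cur=-5, then (i=2), then cur=9, then (j=0), then cur=6, then (j=1), then cur=3, then (i=3), then cur=24, then (j=0), then cur=21, then (j=1), then cur=18, then (i=4), then cur=46, then (j=0), then cur=43, then (j=1), then cur=40, then (i=5), then cur=75, then (j=0), then cur=72, then (j=1), then cur=69, then returns 69
after: tmp=1, then acc=0, then ((tmp - 3) == (a % (a - 3))) is false, then b=-3, then cur=0, then (i=0), then cur=0, then (j=0), then cur=0, then (j=1), then cur=0, then (i=1), then cur=7, then (j=0), then cur=7, then (j=1), then cur=7, then (i=2), then cur=21, then (j=0), then cur=21, then (j=1), then cur=21, then (i=3), then cur=42, then (j=0), then cur=42, then (j=1), then cur=42, then (i=4), then cur=70, then (j=0), then cur=70, then (j=1), then cur=70, then (i=5), then cur=105, then (j=0), then cur=105, then (j=1), then cur=105, then returns 105
69 vs 105 — the two versions disagree here.
verdict: not equivalent; witness: a=2, b=-3


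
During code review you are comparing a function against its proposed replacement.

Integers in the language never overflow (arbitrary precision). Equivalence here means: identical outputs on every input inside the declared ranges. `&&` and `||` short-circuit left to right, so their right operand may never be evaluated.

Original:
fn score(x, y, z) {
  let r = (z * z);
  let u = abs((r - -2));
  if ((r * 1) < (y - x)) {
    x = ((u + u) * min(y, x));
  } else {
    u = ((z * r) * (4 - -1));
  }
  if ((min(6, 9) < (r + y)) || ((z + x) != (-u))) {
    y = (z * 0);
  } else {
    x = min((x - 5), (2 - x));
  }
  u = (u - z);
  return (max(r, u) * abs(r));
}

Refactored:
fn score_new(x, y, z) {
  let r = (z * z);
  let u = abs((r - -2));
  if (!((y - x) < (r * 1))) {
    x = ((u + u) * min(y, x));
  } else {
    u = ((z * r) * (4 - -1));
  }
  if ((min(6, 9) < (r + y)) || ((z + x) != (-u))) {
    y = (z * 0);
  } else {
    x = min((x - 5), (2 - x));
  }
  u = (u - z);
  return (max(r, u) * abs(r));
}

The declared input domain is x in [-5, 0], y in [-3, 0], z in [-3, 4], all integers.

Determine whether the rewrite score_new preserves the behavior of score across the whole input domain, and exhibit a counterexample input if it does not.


On input x=-5, y=-1, z=-2, score returns 16 while score_new returns 32.
verdict: not equivalent; witness: x=-5, y=-1, z=-2


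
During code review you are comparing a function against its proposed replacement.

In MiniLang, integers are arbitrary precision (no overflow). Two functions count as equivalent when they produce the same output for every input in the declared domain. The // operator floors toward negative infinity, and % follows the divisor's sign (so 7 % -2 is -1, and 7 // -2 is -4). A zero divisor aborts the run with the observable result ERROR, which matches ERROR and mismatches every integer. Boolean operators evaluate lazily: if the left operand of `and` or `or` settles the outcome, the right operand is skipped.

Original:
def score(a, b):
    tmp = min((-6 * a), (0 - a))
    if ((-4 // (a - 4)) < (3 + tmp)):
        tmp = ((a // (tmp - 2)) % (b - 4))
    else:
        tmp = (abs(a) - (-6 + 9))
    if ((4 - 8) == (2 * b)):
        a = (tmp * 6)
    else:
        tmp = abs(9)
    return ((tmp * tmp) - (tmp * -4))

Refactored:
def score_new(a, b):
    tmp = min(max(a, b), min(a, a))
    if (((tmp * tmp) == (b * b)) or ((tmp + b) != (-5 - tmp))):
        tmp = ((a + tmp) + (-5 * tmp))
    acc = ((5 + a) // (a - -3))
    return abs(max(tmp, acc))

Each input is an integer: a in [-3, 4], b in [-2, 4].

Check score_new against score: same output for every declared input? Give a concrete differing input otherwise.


The rewrite breaks on a=-3, b=-2, where the results are -3 and ERROR.
score: tmp := 3 | ((-4 // (a - 4)) < (3 + tmp)): true | tmp := -3 | ((4 - 8) == (2 * b)): true | a := -18 | result -3
score_new: tmp := -3 | (((tmp * tmp) == (b * b)) or ((tmp + b) != (-5 - tmp))): true | tmp := 9 | divide-by-zero, output ERROR
verdict: not equivalent; witness: a=-3, b=-2


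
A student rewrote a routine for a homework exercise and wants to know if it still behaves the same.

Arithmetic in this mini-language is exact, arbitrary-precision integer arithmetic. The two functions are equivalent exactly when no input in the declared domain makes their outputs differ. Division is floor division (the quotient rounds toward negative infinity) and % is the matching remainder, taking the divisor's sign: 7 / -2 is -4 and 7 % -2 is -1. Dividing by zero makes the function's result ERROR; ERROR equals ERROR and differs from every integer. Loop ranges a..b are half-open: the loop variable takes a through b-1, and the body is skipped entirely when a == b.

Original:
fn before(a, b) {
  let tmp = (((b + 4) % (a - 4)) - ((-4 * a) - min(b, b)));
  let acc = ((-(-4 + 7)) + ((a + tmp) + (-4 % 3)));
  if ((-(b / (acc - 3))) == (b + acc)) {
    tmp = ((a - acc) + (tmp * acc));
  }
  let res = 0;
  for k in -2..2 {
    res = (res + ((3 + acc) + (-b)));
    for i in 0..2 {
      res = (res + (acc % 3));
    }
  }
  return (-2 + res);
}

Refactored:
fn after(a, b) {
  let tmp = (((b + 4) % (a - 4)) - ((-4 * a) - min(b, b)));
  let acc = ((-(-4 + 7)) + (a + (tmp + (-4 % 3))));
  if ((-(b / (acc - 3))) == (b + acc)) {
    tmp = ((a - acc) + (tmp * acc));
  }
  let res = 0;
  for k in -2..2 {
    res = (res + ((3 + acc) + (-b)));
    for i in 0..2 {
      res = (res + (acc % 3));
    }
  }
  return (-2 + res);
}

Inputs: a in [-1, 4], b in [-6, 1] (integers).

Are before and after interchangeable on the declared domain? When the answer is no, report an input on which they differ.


Equivalent — the differences include same computation, different form, yet no declared input distinguishes the two.
One worked example (a=3, b=-5) — before: tmp=7, then acc=9, then ((-(b / (acc - 3))) == (b + acc)) is false, then res=0, then (k=-2), then res=17, then (i=0), then res=17, then (i=1), then res=17, then (k=-1), then res=34, then (i=0), then res=34, then (i=1), then res=34, then (k=0), then res=51, then (i=0), then res=51, then (i=1), then res=51, then (k=1), then res=68, then (i=0), then res=68, then (i=1), then res=68, then returns 66; after: tmp=7, then acc=9, then ((-(b / (acc - 3))) == (b + acc)) is false, then res=0, then (k=-2), then res=17, then (i=0), then res=17, then (i=1), then res=17, then (k=-1), then res=34, then (i=0), then res=34, then (i=1), then res=34, then (k=0), then res=51, then (i=0), then res=51, then (i=1), then res=51, then (k=1), then res=68, then (i=0), then res=68, then (i=1), then res=68, then returns 66; agreement on 66.
An exhaustive pass over the 48 declared inputs shows identical outputs.
verdict: equivalent


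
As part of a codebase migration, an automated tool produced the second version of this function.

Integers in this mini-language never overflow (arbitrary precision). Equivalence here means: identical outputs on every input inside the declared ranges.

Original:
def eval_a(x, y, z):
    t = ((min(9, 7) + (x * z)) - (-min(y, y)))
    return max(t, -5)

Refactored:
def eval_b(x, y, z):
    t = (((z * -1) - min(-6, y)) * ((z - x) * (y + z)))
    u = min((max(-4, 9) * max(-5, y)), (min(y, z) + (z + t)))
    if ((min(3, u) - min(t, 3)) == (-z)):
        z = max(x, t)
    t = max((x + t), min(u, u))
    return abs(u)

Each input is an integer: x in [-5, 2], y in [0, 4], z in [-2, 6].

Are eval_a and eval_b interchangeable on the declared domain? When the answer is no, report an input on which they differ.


Not equivalent: x=-5, y=0, z=-2 separates them (17 vs 52).
eval_a: t becomes 17; next final value 17
eval_b: t becomes -48; next u becomes -52; next ((min(3, u) - min(t, 3)) == (-z)) evaluates to false; next t becomes -52; next final value 52
verdict: not equivalent; witness: x=-5, y=0, z=-2


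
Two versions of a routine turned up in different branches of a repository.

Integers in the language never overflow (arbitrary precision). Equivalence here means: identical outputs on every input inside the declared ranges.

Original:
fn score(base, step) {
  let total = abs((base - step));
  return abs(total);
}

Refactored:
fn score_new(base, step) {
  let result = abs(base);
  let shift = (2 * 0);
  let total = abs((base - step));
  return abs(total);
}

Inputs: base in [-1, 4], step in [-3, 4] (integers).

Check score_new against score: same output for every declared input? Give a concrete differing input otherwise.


The two are interchangeable: local variable names differ; and arithmetic usage differs; and constant usage differs; and min/max/abs usage differs; and statement counts differ, and every declared input agrees.
Tracing base=3, step=2: score: total becomes 1; next final value 1 | score_new: result becomes 3; next shift becomes 0; next total becomes 1; next final value 1 — matching result 1.
Checked all 48 inputs in the declared domain: the outputs agree on every one.
verdict: equivalent


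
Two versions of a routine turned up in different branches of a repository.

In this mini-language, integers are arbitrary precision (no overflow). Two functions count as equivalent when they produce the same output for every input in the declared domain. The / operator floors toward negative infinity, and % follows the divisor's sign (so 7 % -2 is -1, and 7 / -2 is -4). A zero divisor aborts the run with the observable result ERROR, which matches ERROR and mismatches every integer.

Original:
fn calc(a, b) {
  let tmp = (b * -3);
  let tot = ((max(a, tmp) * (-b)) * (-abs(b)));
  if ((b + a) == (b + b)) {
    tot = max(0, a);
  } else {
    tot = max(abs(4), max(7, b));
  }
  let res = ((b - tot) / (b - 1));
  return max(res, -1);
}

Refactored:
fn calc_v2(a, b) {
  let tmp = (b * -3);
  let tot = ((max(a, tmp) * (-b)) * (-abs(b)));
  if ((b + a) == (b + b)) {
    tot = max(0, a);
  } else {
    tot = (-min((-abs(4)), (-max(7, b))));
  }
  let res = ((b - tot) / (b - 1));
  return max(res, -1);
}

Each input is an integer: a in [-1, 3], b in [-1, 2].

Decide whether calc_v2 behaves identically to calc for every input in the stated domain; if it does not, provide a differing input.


Side by side, the visible changes include: min/max/abs usage differs.
One worked example (a=0, b=1) — calc: tmp := -3 | tot := 0 | ((b + a) == (b + b)): false | tot := 7 | divide-by-zero, output ERROR; calc_v2: tmp := -3 | tot := 0 | ((b + a) == (b + b)): false | tot := 7 | divide-by-zero, output ERROR; agreement on ERROR.
Sweeping the whole domain (20 inputs) finds no disagreement.
verdict: equivalent


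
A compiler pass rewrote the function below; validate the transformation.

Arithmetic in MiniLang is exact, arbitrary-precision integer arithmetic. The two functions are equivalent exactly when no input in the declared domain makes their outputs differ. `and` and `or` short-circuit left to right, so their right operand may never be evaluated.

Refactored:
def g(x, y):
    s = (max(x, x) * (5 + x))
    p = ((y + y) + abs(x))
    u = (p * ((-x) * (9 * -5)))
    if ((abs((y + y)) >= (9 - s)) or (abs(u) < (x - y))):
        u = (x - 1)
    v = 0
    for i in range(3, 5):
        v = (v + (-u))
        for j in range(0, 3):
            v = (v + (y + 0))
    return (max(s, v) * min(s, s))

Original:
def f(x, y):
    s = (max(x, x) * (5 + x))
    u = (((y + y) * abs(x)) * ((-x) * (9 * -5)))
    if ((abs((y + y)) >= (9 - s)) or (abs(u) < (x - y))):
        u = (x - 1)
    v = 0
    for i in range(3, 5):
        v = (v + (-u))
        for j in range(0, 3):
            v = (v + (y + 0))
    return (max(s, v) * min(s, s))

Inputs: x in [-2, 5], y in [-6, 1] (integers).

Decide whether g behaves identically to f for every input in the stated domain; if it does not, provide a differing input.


Take x=-2, y=0.
f: s = -6; u = 0; ((abs((y + y)) >= (9 - s)) or (abs(u) < (x - y))) -> false; v = 0; [i=3]; v = 0; [j=0]; v = 0; [j=1]; v = 0; [j=2]; v = 0; [i=4]; v = 0; [j=0]; v = 0; [j=1]; v = 0; [j=2]; v = 0; return 0
g: s = -6; p = 2; u = -180; ((abs((y + y)) >= (9 - s)) or (abs(u) < (x - y))) -> false; v = 0; [i=3]; v = 180; [j=0]; v = 180; [j=1]; v = 180; [j=2]; v = 180; [i=4]; v = 360; [j=0]; v = 360; [j=1]; v = 360; [j=2]; v = 360; return -2160
0 vs -2160 — the two versions disagree here.
verdict: not equivalent; witness: x=-2, y=0
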